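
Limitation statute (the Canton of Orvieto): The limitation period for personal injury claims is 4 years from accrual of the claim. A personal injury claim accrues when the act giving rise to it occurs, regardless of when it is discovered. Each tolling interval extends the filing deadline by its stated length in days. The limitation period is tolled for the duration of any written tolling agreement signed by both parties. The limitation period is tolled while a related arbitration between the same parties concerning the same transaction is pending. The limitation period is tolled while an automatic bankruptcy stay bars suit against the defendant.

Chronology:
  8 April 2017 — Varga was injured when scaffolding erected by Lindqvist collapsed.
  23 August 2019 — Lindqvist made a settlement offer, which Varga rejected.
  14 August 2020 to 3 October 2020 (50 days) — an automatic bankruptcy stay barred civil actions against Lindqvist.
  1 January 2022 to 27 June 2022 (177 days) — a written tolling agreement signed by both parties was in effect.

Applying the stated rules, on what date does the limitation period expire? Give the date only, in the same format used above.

28 May 2021

The claim accrued on 8 April 2017, when the wrongful act occurred.
Adding the 4 years base period to 8 April 2017 gives a deadline of 8 April 2021, before any tolling.
The period was tolled for 50 days by the automatic bankruptcy stay (14 August 2020 to 3 October 2020), pushing the deadline to 28 May 2021.
The written tolling agreement starting 1 January 2022 came too late — the period had run on 28 May 2021 — and so does not extend the deadline.
None of the other events listed affects the running of the period under the stated rules.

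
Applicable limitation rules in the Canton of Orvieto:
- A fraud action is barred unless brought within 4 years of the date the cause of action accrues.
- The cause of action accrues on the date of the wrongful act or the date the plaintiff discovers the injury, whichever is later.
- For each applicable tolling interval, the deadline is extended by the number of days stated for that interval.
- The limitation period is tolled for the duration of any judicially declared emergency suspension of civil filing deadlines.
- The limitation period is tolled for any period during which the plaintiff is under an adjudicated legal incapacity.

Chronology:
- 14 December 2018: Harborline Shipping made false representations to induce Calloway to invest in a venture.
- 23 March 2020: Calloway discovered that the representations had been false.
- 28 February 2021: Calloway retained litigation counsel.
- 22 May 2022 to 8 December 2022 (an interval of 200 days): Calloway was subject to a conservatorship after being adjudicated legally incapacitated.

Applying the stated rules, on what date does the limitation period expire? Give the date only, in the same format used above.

9 October 2024

Taking the later of the act (14 December 2018) and discovery (23 March 2020), the claim accrued on 23 March 2020.
The untolled deadline — 4 years after 23 March 2020 — is 23 March 2024.
Because the plaintiff's legal incapacity ran from 22 May 2022 to 8 December 2022, the deadline is extended by 200 days to 9 October 2024.
None of the other events listed affects the running of the period under the stated rules.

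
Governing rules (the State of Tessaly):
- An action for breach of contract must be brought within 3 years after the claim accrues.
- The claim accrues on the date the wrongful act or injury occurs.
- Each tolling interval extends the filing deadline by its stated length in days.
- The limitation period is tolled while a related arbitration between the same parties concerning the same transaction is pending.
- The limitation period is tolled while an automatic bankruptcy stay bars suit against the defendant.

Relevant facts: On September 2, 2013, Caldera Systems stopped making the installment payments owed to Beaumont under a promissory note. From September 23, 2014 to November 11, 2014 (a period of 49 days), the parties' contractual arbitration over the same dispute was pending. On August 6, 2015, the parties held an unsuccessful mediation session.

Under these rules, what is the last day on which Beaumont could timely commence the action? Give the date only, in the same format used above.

October 21, 2016

The limitation period began to run on September 2, 2013.
The untolled deadline — 3 years after September 2, 2013 — is September 2, 2016.
The pending related arbitration from September 23, 2014 to November 11, 2014 tolled the period for 49 days, extending the deadline to October 21, 2016.
Nothing else in the chronology tolls or restarts the period.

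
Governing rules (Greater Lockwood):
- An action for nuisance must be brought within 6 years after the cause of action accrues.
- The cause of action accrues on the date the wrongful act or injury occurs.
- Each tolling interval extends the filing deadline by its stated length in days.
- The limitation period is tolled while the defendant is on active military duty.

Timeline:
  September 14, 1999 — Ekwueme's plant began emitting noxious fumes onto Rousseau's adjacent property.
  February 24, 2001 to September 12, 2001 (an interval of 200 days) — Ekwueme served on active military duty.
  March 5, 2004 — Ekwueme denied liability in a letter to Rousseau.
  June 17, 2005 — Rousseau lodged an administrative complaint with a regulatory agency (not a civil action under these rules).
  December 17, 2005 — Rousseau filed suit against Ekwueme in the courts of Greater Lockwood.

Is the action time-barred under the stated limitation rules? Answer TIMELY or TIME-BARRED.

TIMELY

The limitation period began to run on September 14, 1999.
The untolled deadline — 6 years after September 14, 1999 — is September 14, 2005.
The period was tolled for 200 days by the defendant's active military service (February 24, 2001 to September 12, 2001), pushing the deadline to April 2, 2006.
Nothing else in the chronology tolls or restarts the period.
Rousseau filed on December 17, 2005, before the April 2, 2006 deadline, so the action is timely.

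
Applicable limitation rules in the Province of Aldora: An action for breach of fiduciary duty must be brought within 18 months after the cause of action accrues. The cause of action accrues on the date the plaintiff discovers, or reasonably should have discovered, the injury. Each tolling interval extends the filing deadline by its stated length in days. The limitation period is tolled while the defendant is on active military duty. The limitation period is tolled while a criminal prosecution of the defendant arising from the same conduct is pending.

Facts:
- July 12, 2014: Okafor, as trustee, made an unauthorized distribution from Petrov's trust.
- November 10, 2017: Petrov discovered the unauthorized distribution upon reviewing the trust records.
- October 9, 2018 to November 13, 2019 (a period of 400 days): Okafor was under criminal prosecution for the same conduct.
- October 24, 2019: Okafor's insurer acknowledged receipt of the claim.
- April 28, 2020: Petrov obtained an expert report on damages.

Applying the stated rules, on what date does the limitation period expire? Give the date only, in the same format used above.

Under the discovery rule, the claim accrued on November 10, 2017, when Petrov discovered the injury — not on the July 12, 2014 date of the underlying act.
Adding the 18 months base period to November 10, 2017 gives a deadline of May 10, 2019, before any tolling.
Because the pending criminal prosecution ran from October 9, 2018 to November 13, 2019, the deadline is extended by 400 days to June 13, 2020.
Nothing else in the chronology tolls or restarts the period.

June 13, 2020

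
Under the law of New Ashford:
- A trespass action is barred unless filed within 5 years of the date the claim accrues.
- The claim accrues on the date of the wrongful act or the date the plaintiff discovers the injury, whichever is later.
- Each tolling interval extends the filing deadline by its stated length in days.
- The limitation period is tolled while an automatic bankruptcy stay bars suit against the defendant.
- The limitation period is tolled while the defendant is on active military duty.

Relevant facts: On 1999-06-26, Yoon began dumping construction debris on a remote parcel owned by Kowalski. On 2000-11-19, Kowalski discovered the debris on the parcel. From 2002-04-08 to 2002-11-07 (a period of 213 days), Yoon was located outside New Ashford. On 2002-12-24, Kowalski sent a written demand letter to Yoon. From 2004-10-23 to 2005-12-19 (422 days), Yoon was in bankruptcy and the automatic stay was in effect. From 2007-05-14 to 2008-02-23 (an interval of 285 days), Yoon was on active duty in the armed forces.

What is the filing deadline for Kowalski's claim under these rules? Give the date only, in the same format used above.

The claim accrued on 2000-11-19 — the later of the 1999-06-26 act and the 2000-11-19 discovery.
5 years from 2000-11-19 is 2005-11-19.
The period was tolled for 422 days by the automatic bankruptcy stay (2004-10-23 to 2005-12-19), pushing the deadline to 2007-01-15.
By the time the defendant's active military service began on 2007-05-14, the limitation period had already expired on 2007-01-15; that interval cannot revive it.
No stated provision tolls the period for the defendant's absence, so the interval from 2002-04-08 to 2002-11-07 has no effect on the deadline.
Nothing else in the chronology tolls or restarts the period.

2007-01-15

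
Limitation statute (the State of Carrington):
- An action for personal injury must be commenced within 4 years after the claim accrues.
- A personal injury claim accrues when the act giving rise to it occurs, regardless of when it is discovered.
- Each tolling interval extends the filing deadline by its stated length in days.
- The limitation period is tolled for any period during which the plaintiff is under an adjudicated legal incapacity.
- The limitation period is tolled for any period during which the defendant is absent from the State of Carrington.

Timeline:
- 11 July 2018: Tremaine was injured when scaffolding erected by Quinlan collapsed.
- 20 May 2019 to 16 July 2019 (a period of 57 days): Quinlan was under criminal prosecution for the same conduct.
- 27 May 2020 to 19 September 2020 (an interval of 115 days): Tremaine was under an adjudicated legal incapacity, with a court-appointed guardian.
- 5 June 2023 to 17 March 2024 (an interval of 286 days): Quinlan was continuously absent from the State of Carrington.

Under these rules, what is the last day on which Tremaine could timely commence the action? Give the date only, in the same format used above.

The claim accrued on 11 July 2018, the date of the act.
The untolled deadline — 4 years after 11 July 2018 — is 11 July 2022.
Because the plaintiff's legal incapacity ran from 27 May 2020 to 19 September 2020, the deadline is extended by 115 days to 3 November 2022.
By the time the defendant's absence from the jurisdiction began on 5 June 2023, the limitation period had already expired on 3 November 2022; that interval cannot revive it.
The pending criminal prosecution from 20 May 2019 to 16 July 2019 does not toll the period, because no stated rule makes a criminal prosecution a tolling event.

3 November 2022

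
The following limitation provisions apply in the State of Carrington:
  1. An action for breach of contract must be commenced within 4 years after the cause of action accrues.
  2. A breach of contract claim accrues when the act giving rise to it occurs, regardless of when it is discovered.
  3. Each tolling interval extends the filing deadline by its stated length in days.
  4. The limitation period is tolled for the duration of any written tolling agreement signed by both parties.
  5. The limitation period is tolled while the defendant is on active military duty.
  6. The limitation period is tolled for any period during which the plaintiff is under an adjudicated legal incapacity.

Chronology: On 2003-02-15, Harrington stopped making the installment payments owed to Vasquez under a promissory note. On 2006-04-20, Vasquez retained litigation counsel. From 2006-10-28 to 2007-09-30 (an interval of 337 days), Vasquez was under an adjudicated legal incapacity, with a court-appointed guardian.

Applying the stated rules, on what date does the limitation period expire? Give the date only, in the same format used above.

The claim accrued on 2003-02-15, when the wrongful act occurred.
Adding the 4 years base period to 2003-02-15 gives a deadline of 2007-02-15, before any tolling.
Because the plaintiff's legal incapacity ran from 2006-10-28 to 2007-09-30, the deadline is extended by 337 days to 2008-01-18.
The other events in the timeline have no effect on the limitation period under the stated rules.

2008-01-18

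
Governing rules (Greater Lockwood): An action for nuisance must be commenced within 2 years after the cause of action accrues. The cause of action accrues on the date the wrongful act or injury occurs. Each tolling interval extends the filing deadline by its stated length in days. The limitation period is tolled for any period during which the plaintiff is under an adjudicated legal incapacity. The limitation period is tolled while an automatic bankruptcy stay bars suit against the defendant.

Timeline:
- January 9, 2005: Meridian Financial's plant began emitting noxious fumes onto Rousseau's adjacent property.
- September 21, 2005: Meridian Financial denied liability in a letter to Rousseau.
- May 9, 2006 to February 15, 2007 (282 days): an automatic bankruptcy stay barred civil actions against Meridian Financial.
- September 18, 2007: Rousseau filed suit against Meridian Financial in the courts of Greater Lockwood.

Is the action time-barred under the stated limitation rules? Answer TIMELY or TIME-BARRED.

TIMELY

The claim accrued on January 9, 2005, when the wrongful act occurred.
The untolled deadline — 2 years after January 9, 2005 — is January 9, 2007.
The automatic bankruptcy stay from May 9, 2006 to February 15, 2007 tolled the period for 282 days, extending the deadline to October 18, 2007.
None of the other events listed affects the running of the period under the stated rules.
The September 18, 2007 filing precedes the October 18, 2007 deadline; the claim is timely.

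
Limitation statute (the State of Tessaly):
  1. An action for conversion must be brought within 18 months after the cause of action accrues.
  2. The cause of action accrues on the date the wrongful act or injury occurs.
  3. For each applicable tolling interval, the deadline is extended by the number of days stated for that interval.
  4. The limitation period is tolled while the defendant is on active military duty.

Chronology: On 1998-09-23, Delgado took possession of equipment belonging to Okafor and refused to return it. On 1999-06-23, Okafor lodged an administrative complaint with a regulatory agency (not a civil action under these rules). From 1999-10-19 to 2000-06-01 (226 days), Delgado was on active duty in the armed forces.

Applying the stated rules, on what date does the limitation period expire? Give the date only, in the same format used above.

The limitation period began to run on 1998-09-23.
Adding the 18 months base period to 1998-09-23 gives a deadline of 2000-03-23, before any tolling.
The defendant's active military service from 1999-10-19 to 2000-06-01 tolled the period for 226 days, extending the deadline to 2000-11-04.
Nothing else in the chronology tolls or restarts the period.

2000-11-04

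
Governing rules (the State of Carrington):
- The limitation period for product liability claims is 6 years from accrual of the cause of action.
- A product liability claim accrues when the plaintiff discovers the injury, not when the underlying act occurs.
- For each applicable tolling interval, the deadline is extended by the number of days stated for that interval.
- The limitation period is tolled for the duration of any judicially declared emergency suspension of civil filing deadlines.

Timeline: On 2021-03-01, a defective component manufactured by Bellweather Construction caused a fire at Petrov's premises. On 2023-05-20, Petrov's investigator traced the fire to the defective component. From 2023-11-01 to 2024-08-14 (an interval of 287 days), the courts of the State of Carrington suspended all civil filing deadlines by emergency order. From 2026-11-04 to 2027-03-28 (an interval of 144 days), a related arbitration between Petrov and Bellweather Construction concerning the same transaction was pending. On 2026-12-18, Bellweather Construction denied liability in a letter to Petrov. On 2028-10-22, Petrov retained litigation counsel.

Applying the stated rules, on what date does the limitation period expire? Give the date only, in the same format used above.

2030-03-03

Under the discovery rule, the claim accrued on 2023-05-20, when Petrov discovered the injury — not on the 2021-03-01 date of the underlying act.
6 years from 2023-05-20 is 2029-05-20.
The period was tolled for 287 days by the emergency suspension of filing deadlines (2023-11-01 to 2024-08-14), pushing the deadline to 2030-03-03.
No stated provision tolls the period for a pending arbitration, so the interval from 2026-11-04 to 2027-03-28 has no effect on the deadline.
The other events in the timeline have no effect on the limitation period under the stated rules.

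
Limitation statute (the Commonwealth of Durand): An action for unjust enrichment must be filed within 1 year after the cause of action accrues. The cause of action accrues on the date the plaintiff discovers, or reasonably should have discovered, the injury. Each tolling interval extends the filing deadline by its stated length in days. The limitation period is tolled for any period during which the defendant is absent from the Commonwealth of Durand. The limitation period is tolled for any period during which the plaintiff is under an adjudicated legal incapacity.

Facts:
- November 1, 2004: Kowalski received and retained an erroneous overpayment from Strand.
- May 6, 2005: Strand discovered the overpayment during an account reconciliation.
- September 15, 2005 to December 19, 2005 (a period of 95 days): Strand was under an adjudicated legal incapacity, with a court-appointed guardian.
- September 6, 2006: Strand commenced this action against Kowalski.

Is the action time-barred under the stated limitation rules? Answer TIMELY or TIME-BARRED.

TIME-BARRED

Accrual is tied to discovery, so the period began on May 6, 2005 rather than on November 1, 2004 when the act occurred.
The untolled deadline — 1 year after May 6, 2005 — is May 6, 2006.
The period was tolled for 95 days by the plaintiff's legal incapacity (September 15, 2005 to December 19, 2005), pushing the deadline to August 9, 2006.
Strand filed on September 6, 2006, after the August 9, 2006 deadline, so the action is time-barred.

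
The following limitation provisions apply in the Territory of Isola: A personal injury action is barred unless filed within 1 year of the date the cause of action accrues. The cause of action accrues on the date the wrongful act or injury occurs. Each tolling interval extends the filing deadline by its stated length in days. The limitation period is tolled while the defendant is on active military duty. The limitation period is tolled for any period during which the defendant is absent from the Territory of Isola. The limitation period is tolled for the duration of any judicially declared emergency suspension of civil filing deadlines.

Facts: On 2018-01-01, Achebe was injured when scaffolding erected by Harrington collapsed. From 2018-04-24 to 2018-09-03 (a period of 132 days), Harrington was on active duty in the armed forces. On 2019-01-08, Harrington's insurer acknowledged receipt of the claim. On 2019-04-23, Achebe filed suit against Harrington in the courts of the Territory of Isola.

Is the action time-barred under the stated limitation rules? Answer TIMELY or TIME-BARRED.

TIMELY

The limitation period began to run on 2018-01-01.
1 year from 2018-01-01 is 2019-01-01.
The defendant's active military service from 2018-04-24 to 2018-09-03 tolled the period for 132 days, extending the deadline to 2019-05-13.
The other events in the timeline have no effect on the limitation period under the stated rules.
The 2019-04-23 filing precedes the 2019-05-13 deadline; the claim is timely.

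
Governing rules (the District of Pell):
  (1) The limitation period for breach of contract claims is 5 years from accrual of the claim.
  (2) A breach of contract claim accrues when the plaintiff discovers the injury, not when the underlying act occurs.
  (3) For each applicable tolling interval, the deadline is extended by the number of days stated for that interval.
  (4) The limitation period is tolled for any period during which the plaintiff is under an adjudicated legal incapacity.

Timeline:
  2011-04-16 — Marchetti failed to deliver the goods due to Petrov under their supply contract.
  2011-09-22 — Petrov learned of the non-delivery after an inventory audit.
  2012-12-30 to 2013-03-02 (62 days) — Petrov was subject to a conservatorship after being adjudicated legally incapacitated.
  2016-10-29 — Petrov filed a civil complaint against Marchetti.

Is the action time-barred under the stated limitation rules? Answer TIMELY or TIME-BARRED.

Accrual is tied to discovery, so the period began on 2011-09-22 rather than on 2011-04-16 when the act occurred.
Adding the 5 years base period to 2011-09-22 gives a deadline of 2016-09-22, before any tolling.
Because the plaintiff's legal incapacity ran from 2012-12-30 to 2013-03-02, the deadline is extended by 62 days to 2016-11-23.
Filing on 2016-10-29 beat the 2016-11-23 deadline — the action is timely.

TIMELY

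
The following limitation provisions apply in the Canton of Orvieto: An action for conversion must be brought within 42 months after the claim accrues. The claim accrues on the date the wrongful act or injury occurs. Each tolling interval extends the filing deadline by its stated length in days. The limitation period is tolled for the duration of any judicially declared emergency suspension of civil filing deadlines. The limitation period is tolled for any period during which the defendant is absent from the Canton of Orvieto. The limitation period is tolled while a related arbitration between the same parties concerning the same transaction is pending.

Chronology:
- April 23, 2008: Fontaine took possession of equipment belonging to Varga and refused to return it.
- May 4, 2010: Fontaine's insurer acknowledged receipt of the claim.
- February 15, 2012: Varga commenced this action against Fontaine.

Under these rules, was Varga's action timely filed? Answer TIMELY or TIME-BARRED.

The limitation period began to run on April 23, 2008.
The untolled deadline — 42 months after April 23, 2008 — is October 23, 2011.
None of the other events listed affects the running of the period under the stated rules.
The February 15, 2012 filing falls after the October 23, 2011 deadline; the claim is time-barred.

TIME-BARRED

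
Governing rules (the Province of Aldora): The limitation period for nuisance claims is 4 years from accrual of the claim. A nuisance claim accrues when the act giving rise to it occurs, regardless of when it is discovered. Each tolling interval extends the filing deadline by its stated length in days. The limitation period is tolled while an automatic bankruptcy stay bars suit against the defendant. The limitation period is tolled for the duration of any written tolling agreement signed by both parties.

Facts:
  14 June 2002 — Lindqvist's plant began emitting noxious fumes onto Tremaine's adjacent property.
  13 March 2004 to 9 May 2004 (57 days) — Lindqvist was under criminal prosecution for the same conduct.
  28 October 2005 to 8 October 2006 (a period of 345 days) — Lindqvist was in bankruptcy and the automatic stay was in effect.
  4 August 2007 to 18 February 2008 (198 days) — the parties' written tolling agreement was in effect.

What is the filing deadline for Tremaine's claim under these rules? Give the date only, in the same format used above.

The limitation period began to run on 14 June 2002.
4 years from 14 June 2002 is 14 June 2006.
Because the automatic bankruptcy stay ran from 28 October 2005 to 8 October 2006, the deadline is extended by 345 days to 25 May 2007.
The written tolling agreement from 4 August 2007 to 18 February 2008 began after the period had already run on 25 May 2007, so it has no tolling effect.
The pending criminal prosecution from 13 March 2004 to 9 May 2004 does not toll the period, because no stated rule makes a criminal prosecution a tolling event.

25 May 2007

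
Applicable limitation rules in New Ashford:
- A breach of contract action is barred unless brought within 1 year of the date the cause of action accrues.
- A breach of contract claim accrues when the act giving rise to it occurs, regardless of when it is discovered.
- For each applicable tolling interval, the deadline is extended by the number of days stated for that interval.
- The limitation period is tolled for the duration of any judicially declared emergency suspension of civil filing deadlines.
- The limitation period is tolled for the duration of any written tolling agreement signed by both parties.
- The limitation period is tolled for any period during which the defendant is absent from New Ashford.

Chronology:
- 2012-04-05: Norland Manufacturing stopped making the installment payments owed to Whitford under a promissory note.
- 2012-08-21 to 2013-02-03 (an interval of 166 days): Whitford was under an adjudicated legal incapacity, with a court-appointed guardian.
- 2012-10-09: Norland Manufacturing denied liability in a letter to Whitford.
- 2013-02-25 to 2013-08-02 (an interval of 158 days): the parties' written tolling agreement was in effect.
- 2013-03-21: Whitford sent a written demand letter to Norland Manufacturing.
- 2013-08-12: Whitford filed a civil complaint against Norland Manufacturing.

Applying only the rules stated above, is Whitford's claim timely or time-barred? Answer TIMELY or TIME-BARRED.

TIMELY

The claim accrued on 2012-04-05, when the wrongful act occurred.
The untolled deadline — 1 year after 2012-04-05 — is 2013-04-05.
The period was tolled for 158 days by the written tolling agreement (2013-02-25 to 2013-08-02), pushing the deadline to 2013-09-10.
No stated provision tolls the period for the plaintiff's incapacity, so the interval from 2012-08-21 to 2013-02-03 has no effect on the deadline.
None of the other events listed affects the running of the period under the stated rules.
The 2013-08-12 filing precedes the 2013-09-10 deadline; the claim is timely.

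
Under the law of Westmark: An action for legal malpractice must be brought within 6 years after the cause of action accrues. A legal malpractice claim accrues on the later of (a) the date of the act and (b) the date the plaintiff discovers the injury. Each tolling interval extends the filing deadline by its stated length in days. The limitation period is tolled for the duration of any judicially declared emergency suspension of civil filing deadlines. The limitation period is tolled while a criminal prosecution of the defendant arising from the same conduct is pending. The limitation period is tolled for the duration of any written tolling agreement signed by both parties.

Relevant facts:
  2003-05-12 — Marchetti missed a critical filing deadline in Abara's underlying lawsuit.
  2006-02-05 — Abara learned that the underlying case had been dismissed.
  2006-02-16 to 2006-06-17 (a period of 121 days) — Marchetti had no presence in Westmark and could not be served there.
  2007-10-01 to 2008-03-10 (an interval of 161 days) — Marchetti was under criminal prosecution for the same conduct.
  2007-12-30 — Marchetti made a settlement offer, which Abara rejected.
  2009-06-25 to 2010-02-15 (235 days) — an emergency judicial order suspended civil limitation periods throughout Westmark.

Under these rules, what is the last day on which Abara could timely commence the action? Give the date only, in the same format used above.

2013-03-07

The claim accrued on 2006-02-05 — the later of the 2003-05-12 act and the 2006-02-05 discovery.
Adding the 6 years base period to 2006-02-05 gives a deadline of 2012-02-05, before any tolling.
Because the pending criminal prosecution ran from 2007-10-01 to 2008-03-10, the deadline is extended by 161 days to 2012-07-15.
The period was tolled for 235 days by the emergency suspension of filing deadlines (2009-06-25 to 2010-02-15), pushing the deadline to 2013-03-07.
No stated provision tolls the period for the defendant's absence, so the interval from 2006-02-16 to 2006-06-17 has no effect on the deadline.
Nothing else in the chronology tolls or restarts the period.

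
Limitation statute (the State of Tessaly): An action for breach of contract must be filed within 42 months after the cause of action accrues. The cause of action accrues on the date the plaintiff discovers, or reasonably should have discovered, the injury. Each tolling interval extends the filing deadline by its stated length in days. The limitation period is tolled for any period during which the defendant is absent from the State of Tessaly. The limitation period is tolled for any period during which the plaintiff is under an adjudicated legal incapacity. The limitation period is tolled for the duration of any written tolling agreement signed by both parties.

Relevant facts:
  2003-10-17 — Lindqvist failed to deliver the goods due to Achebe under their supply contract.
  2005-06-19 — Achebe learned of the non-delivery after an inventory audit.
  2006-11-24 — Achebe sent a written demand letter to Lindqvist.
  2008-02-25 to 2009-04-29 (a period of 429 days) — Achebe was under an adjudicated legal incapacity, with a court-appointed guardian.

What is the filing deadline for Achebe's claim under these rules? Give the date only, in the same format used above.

2010-02-21

The claim did not accrue until Achebe discovered the injury on 2005-06-19; the 2003-10-17 act date does not start the clock under the stated rule.
42 months from 2005-06-19 is 2008-12-19.
The period was tolled for 429 days by the plaintiff's legal incapacity (2008-02-25 to 2009-04-29), pushing the deadline to 2010-02-21.
Nothing else in the chronology tolls or restarts the period.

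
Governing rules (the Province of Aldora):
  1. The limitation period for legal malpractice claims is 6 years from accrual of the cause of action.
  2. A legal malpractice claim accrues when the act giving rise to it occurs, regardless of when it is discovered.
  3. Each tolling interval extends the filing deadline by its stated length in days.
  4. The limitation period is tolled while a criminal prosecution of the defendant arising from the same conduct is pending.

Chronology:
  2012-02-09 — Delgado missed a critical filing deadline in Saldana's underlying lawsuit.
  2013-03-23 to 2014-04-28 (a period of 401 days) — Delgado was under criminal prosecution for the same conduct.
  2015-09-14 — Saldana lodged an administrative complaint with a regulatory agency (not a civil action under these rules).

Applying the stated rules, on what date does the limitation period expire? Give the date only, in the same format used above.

2019-03-17

The claim accrued on 2012-02-09, when the wrongful act occurred.
6 years from 2012-02-09 is 2018-02-09.
The pending criminal prosecution from 2013-03-23 to 2014-04-28 tolled the period for 401 days, extending the deadline to 2019-03-17.
The other events in the timeline have no effect on the limitation period under the stated rules.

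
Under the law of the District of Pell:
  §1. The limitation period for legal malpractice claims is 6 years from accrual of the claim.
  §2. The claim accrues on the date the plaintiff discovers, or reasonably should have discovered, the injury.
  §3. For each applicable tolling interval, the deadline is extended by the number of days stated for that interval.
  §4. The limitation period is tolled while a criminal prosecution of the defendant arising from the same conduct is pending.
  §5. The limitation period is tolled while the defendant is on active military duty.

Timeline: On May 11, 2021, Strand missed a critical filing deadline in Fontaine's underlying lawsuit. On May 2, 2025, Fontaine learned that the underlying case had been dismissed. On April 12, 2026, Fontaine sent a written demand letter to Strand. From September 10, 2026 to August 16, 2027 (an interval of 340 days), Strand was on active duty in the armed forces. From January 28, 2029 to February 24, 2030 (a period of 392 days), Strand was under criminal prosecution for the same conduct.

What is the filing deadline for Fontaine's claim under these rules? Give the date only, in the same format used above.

Accrual is tied to discovery, so the period began on May 2, 2025 rather than on May 11, 2021 when the act occurred.
6 years from May 2, 2025 is May 2, 2031.
The defendant's active military service from September 10, 2026 to August 16, 2027 tolled the period for 340 days, extending the deadline to April 6, 2032.
The period was tolled for 392 days by the pending criminal prosecution (January 28, 2029 to February 24, 2030), pushing the deadline to May 3, 2033.
The other events in the timeline have no effect on the limitation period under the stated rules.

May 3, 2033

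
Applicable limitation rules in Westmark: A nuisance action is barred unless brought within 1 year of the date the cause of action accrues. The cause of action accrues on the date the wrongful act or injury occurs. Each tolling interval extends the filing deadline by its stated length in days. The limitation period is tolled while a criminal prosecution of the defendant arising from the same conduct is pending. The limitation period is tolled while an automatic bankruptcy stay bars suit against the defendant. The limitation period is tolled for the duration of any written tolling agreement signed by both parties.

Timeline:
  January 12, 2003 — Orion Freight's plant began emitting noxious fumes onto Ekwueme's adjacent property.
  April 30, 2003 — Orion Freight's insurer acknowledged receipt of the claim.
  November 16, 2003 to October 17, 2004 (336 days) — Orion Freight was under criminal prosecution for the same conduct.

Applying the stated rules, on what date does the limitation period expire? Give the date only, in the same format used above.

The claim accrued on January 12, 2003, when the wrongful act occurred.
The untolled deadline — 1 year after January 12, 2003 — is January 12, 2004.
The pending criminal prosecution from November 16, 2003 to October 17, 2004 tolled the period for 336 days, extending the deadline to December 13, 2004.
None of the other events listed affects the running of the period under the stated rules.

December 13, 2004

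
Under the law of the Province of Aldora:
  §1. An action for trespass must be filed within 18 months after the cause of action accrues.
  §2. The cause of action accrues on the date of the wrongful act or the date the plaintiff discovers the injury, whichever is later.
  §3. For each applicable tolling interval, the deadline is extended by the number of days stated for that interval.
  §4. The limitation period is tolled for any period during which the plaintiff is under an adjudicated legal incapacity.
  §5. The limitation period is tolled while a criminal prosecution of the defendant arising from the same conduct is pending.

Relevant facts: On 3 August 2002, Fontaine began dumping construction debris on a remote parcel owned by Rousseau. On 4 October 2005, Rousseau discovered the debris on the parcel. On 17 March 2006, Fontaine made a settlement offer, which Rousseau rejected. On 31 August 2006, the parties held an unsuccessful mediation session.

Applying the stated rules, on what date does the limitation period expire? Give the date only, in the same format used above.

Because discovery on 4 October 2005 post-dates the 3 August 2002 act, accrual under the later-of rule falls on 4 October 2005.
18 months from 4 October 2005 is 4 April 2007.
The other events in the timeline have no effect on the limitation period under the stated rules.

4 April 2007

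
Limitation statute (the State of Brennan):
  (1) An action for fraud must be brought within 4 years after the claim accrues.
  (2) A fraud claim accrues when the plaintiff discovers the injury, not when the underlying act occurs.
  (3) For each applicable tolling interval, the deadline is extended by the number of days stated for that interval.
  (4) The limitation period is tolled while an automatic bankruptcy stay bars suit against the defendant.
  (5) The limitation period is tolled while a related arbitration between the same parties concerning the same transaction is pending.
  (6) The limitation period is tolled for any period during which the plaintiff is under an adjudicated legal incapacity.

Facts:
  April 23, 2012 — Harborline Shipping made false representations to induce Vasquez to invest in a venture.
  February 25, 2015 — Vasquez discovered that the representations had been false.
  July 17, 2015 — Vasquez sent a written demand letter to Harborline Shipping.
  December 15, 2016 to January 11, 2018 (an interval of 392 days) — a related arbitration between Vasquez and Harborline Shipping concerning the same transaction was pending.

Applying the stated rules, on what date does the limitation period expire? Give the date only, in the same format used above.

March 23, 2020

Under the discovery rule, the claim accrued on February 25, 2015, when Vasquez discovered the injury — not on the April 23, 2012 date of the underlying act.
The untolled deadline — 4 years after February 25, 2015 — is February 25, 2019.
Because the pending related arbitration ran from December 15, 2016 to January 11, 2018, the deadline is extended by 392 days to March 23, 2020.
None of the other events listed affects the running of the period under the stated rules.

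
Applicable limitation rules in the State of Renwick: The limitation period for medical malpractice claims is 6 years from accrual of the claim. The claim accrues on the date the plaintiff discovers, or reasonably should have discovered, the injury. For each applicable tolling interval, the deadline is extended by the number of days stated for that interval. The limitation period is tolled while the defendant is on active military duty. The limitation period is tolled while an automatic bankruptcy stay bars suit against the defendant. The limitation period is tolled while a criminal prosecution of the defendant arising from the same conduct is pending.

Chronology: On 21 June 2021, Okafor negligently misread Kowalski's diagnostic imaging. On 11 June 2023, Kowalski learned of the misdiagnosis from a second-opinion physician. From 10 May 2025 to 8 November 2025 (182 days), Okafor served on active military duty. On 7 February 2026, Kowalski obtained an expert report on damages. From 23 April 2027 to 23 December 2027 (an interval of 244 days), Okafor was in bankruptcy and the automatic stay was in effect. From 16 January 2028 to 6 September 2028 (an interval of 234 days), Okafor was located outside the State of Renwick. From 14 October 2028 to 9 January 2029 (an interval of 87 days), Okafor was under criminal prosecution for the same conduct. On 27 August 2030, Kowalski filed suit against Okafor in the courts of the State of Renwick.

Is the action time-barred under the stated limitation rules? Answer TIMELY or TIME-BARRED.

TIMELY

The claim did not accrue until Kowalski discovered the injury on 11 June 2023; the 21 June 2021 act date does not start the clock under the stated rule.
The untolled deadline — 6 years after 11 June 2023 — is 11 June 2029.
The period was tolled for 182 days by the defendant's active military service (10 May 2025 to 8 November 2025), pushing the deadline to 10 December 2029.
The period was tolled for 244 days by the automatic bankruptcy stay (23 April 2027 to 23 December 2027), pushing the deadline to 11 August 2030.
The pending criminal prosecution from 14 October 2028 to 9 January 2029 tolled the period for 87 days, extending the deadline to 6 November 2030.
The defendant's absence from the jurisdiction from 16 January 2028 to 6 September 2028 does not toll the period, because no stated rule makes the defendant's absence a tolling event.
Nothing else in the chronology tolls or restarts the period.
Filing on 27 August 2030 beat the 6 November 2030 deadline — the action is timely.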